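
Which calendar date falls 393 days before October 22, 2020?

Counting back 393 days from October 22, 2020.
Going back 22 days from October 22, 2020 reaches the end of the previous month; 393 − 22 = 371 left.
September 2020 has 30 days: 371 − 30 = 341 left.
August 2020 has 31 days: 341 − 31 = 310 left.
July 2020 has 31 days: 310 − 31 = 279 left.
June 2020 has 30 days: 279 − 30 = 249 left.
May 2020 has 31 days: 249 − 31 = 218 left.
April 2020 has 30 days: 218 − 30 = 188 left.
March 2020 has 31 days: 188 − 31 = 157 left.
February 2020 has 29 days (2020 is a leap year): 157 − 29 = 128 left.
January 2020 has 31 days: 128 − 31 = 97 left.
December 2019 has 31 days: 97 − 31 = 66 left.
November 2019 has 30 days: 66 − 30 = 36 left.
October 2019 has 31 days: 36 − 31 = 5 left.
September 2019 has 30 days; 30 − 5 = 25 → September 25, 2019.

September 25, 2019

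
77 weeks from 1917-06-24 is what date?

Counting forward 77 weeks = 539 days from June 24, 1917.
June has 30 days, so 30 − 24 = 6 days remain after June 24, 1917; 539 − 6 = 533 left.
July 1917 has 31 days: 533 − 31 = 502 left.
August 1917 has 31 days: 502 − 31 = 471 left.
September 1917 has 30 days: 471 − 30 = 441 left.
October 1917 has 31 days: 441 − 31 = 410 left.
November 1917 has 30 days: 410 − 30 = 380 left.
December 1917 has 31 days: 380 − 31 = 349 left.
January 1918 has 31 days: 349 − 31 = 318 left.
February 1918 has 28 days (1918 is not a leap year): 318 − 28 = 290 left.
March 1918 has 31 days: 290 − 31 = 259 left.
April 1918 has 30 days: 259 − 30 = 229 left.
May 1918 has 31 days: 229 − 31 = 198 left.
June 1918 has 30 days: 198 − 30 = 168 left.
July 1918 has 31 days: 168 − 31 = 137 left.
August 1918 has 31 days: 137 − 31 = 106 left.
September 1918 has 30 days: 106 − 30 = 76 left.
October 1918 has 31 days: 76 − 31 = 45 left.
November 1918 has 30 days: 45 − 30 = 15 left.
15 days into December 1918 → December 15, 1918.

December 15, 1918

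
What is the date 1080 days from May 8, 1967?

April 22, 1970

Counting forward 1080 days from May 8, 1967.
May has 31 days, so 31 − 8 = 23 days remain after May 8, 1967; 1080 − 23 = 1057 left.
June 1967 has 30 days: 1057 − 30 = 1027 left.
July 1967 has 31 days: 1027 − 31 = 996 left.
August 1967 has 31 days: 996 − 31 = 965 left.
September 1967 has 30 days: 965 − 30 = 935 left.
October 1967 has 31 days: 935 − 31 = 904 left.
November 1967 has 30 days: 904 − 30 = 874 left.
December 1967 has 31 days: 874 − 31 = 843 left.
January 1968 has 31 days: 843 − 31 = 812 left.
February 1968 has 29 days (1968 is a leap year): 812 − 29 = 783 left.
March 1968 has 31 days: 783 − 31 = 752 left.
April 1968 has 30 days: 752 − 30 = 722 left.
May 1968 has 31 days: 722 − 31 = 691 left.
June 1968 has 30 days: 691 − 30 = 661 left.
July 1968 has 31 days: 661 − 31 = 630 left.
August 1968 has 31 days: 630 − 31 = 599 left.
September 1968 has 30 days: 599 − 30 = 569 left.
October 1968 has 31 days: 569 − 31 = 538 left.
November 1968 has 30 days: 538 − 30 = 508 left.
December 1968 has 31 days: 508 − 31 = 477 left.
January 1969 has 31 days: 477 − 31 = 446 left.
February 1969 has 28 days (1969 is not a leap year): 446 − 28 = 418 left.
March 1969 has 31 days: 418 − 31 = 387 left.
April 1969 has 30 days: 387 − 30 = 357 left.
May 1969 has 31 days: 357 − 31 = 326 left.
June 1969 has 30 days: 326 − 30 = 296 left.
July 1969 has 31 days: 296 − 31 = 265 left.
August 1969 has 31 days: 265 − 31 = 234 left.
September 1969 has 30 days: 234 − 30 = 204 left.
October 1969 has 31 days: 204 − 31 = 173 left.
November 1969 has 30 days: 173 − 30 = 143 left.
December 1969 has 31 days: 143 − 31 = 112 left.
January 1970 has 31 days: 112 − 31 = 81 left.
February 1970 has 28 days (1970 is not a leap year): 81 − 28 = 53 left.
March 1970 has 31 days: 53 − 31 = 22 left.
22 days into April 1970 → April 22, 1970.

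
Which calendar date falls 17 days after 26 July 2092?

August 12, 2092

Advancing 17 days from July 26, 2092.
July has 31 days, so 31 − 26 = 5 days remain after July 26, 2092; 17 − 5 = 12 left.
12 days into August 2092 → August 12, 2092.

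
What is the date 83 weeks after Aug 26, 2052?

Adding 83 weeks = 581 days from August 26, 2052.
August has 31 days, so 31 − 26 = 5 days remain after August 26, 2052; 581 − 5 = 576 left.
September 2052 has 30 days: 576 − 30 = 546 left.
October 2052 has 31 days: 546 − 31 = 515 left.
November 2052 has 30 days: 515 − 30 = 485 left.
December 2052 has 31 days: 485 − 31 = 454 left.
January 2053 has 31 days: 454 − 31 = 423 left.
February 2053 has 28 days (2053 is not a leap year): 423 − 28 = 395 left.
March 2053 has 31 days: 395 − 31 = 364 left.
April 2053 has 30 days: 364 − 30 = 334 left.
May 2053 has 31 days: 334 − 31 = 303 left.
June 2053 has 30 days: 303 − 30 = 273 left.
July 2053 has 31 days: 273 − 31 = 242 left.
August 2053 has 31 days: 242 − 31 = 211 left.
September 2053 has 30 days: 211 − 30 = 181 left.
October 2053 has 31 days: 181 − 31 = 150 left.
November 2053 has 30 days: 150 − 30 = 120 left.
December 2053 has 31 days: 120 − 31 = 89 left.
January 2054 has 31 days: 89 − 31 = 58 left.
February 2054 has 28 days (2054 is not a leap year): 58 − 28 = 30 left.
30 days into March 2054 → March 30, 2054.

March 30, 2054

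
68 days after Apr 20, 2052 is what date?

Advancing 68 days from April 20, 2052.
April has 30 days, so 30 − 20 = 10 days remain after April 20, 2052; 68 − 10 = 58 left.
May 2052 has 31 days: 58 − 31 = 27 left.
27 days into June 2052 → June 27, 2052.

June 27, 2052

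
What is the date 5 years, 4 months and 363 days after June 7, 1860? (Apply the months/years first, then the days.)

October 5, 1866

Adding 5 years, 4 months and 363 days from June 7, 1860: first the month/year part, then the days.
+5 years → 1865; month 6 + 4 = 10 → October 1865.
Day 7 is valid in October, giving October 7, 1865.
Now add 363 days from October 7, 1865.
October has 31 days, so 31 − 7 = 24 days remain after October 7, 1865; 363 − 24 = 339 left.
November 1865 has 30 days: 339 − 30 = 309 left.
December 1865 has 31 days: 309 − 31 = 278 left.
January 1866 has 31 days: 278 − 31 = 247 left.
February 1866 has 28 days (1866 is not a leap year): 247 − 28 = 219 left.
March 1866 has 31 days: 219 − 31 = 188 left.
April 1866 has 30 days: 188 − 30 = 158 left.
May 1866 has 31 days: 158 − 31 = 127 left.
June 1866 has 30 days: 127 − 30 = 97 left.
July 1866 has 31 days: 97 − 31 = 66 left.
August 1866 has 31 days: 66 − 31 = 35 left.
September 1866 has 30 days: 35 − 30 = 5 left.
5 days into October 1866 → October 5, 1866.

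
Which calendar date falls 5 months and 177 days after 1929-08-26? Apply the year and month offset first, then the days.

July 22, 1930

Adding 5 months and 177 days from August 26, 1929: first the month/year part, then the days.
month 8 + 5 = 13, which is month 1 of year 1930 → January 1930.
Day 26 is valid in January, giving January 26, 1930.
Now add 177 days from January 26, 1930.
January has 31 days, so 31 − 26 = 5 days remain after January 26, 1930; 177 − 5 = 172 left.
February 1930 has 28 days (1930 is not a leap year): 172 − 28 = 144 left.
March 1930 has 31 days: 144 − 31 = 113 left.
April 1930 has 30 days: 113 − 30 = 83 left.
May 1930 has 31 days: 83 − 31 = 52 left.
June 1930 has 30 days: 52 − 30 = 22 left.
22 days into July 1930 → July 22, 1930.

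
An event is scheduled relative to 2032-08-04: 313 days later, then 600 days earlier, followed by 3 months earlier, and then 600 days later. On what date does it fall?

Adding 313 days from August 4, 2032:
August has 31 days, so 31 − 4 = 27 days remain after August 4, 2032; 313 − 27 = 286 left.
September 2032 has 30 days: 286 − 30 = 256 left.
October 2032 has 31 days: 256 − 31 = 225 left.
November 2032 has 30 days: 225 − 30 = 195 left.
December 2032 has 31 days: 195 − 31 = 164 left.
January 2033 has 31 days: 164 − 31 = 133 left.
February 2033 has 28 days (2033 is not a leap year): 133 − 28 = 105 left.
March 2033 has 31 days: 105 − 31 = 74 left.
April 2033 has 30 days: 74 − 30 = 44 left.
May 2033 has 31 days: 44 − 31 = 13 left.
13 days into June 2033 → June 13, 2033.
Counting back 600 days from June 13, 2033:
Going back 13 days from June 13, 2033 reaches the end of the previous month; 600 − 13 = 587 left.
May 2033 has 31 days: 587 − 31 = 556 left.
April 2033 has 30 days: 556 − 30 = 526 left.
March 2033 has 31 days: 526 − 31 = 495 left.
February 2033 has 28 days (2033 is not a leap year): 495 − 28 = 467 left.
January 2033 has 31 days: 467 − 31 = 436 left.
December 2032 has 31 days: 436 − 31 = 405 left.
November 2032 has 30 days: 405 − 30 = 375 left.
October 2032 has 31 days: 375 − 31 = 344 left.
September 2032 has 30 days: 344 − 30 = 314 left.
August 2032 has 31 days: 314 − 31 = 283 left.
July 2032 has 31 days: 283 − 31 = 252 left.
June 2032 has 30 days: 252 − 30 = 222 left.
May 2032 has 31 days: 222 − 31 = 191 left.
April 2032 has 30 days: 191 − 30 = 161 left.
March 2032 has 31 days: 161 − 31 = 130 left.
February 2032 has 29 days (2032 is a leap year): 130 − 29 = 101 left.
January 2032 has 31 days: 101 − 31 = 70 left.
December 2031 has 31 days: 70 − 31 = 39 left.
November 2031 has 30 days: 39 − 30 = 9 left.
October 2031 has 31 days; 31 − 9 = 22 → October 22, 2031.
Subtracting 3 months from October 22, 2031:
month 10 − 3 = 7 → July 2031.
Day 22 is valid in July, giving July 22, 2031.
Counting forward 600 days from July 22, 2031:
July has 31 days, so 31 − 22 = 9 days remain after July 22, 2031; 600 − 9 = 591 left.
August 2031 has 31 days: 591 − 31 = 560 left.
September 2031 has 30 days: 560 − 30 = 530 left.
October 2031 has 31 days: 530 − 31 = 499 left.
November 2031 has 30 days: 499 − 30 = 469 left.
December 2031 has 31 days: 469 − 31 = 438 left.
January 2032 has 31 days: 438 − 31 = 407 left.
February 2032 has 29 days (2032 is a leap year): 407 − 29 = 378 left.
March 2032 has 31 days: 378 − 31 = 347 left.
April 2032 has 30 days: 347 − 30 = 317 left.
May 2032 has 31 days: 317 − 31 = 286 left.
June 2032 has 30 days: 286 − 30 = 256 left.
July 2032 has 31 days: 256 − 31 = 225 left.
August 2032 has 31 days: 225 − 31 = 194 left.
September 2032 has 30 days: 194 − 30 = 164 left.
October 2032 has 31 days: 164 − 31 = 133 left.
November 2032 has 30 days: 133 − 30 = 103 left.
December 2032 has 31 days: 103 − 31 = 72 left.
January 2033 has 31 days: 72 − 31 = 41 left.
February 2033 has 28 days (2033 is not a leap year): 41 − 28 = 13 left.
13 days into March 2033 → March 13, 2033.

March 13, 2033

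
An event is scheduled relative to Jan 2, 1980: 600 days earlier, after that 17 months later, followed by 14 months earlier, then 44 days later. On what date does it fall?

Going back 600 days from January 2, 1980:
Going back 2 days from January 2, 1980 reaches the end of the previous month; 600 − 2 = 598 left.
December 1979 has 31 days: 598 − 31 = 567 left.
November 1979 has 30 days: 567 − 30 = 537 left.
October 1979 has 31 days: 537 − 31 = 506 left.
September 1979 has 30 days: 506 − 30 = 476 left.
August 1979 has 31 days: 476 − 31 = 445 left.
July 1979 has 31 days: 445 − 31 = 414 left.
June 1979 has 30 days: 414 − 30 = 384 left.
May 1979 has 31 days: 384 − 31 = 353 left.
April 1979 has 30 days: 353 − 30 = 323 left.
March 1979 has 31 days: 323 − 31 = 292 left.
February 1979 has 28 days (1979 is not a leap year): 292 − 28 = 264 left.
January 1979 has 31 days: 264 − 31 = 233 left.
December 1978 has 31 days: 233 − 31 = 202 left.
November 1978 has 30 days: 202 − 30 = 172 left.
October 1978 has 31 days: 172 − 31 = 141 left.
September 1978 has 30 days: 141 − 30 = 111 left.
August 1978 has 31 days: 111 − 31 = 80 left.
July 1978 has 31 days: 80 − 31 = 49 left.
June 1978 has 30 days: 49 − 30 = 19 left.
May 1978 has 31 days; 31 − 19 = 12 → May 12, 1978.
Counting forward 17 months from May 12, 1978:
month 5 + 17 = 22, which is month 10 of year 1979 → October 1979.
Day 12 is valid in October, giving October 12, 1979.
Subtracting 14 months from October 12, 1979:
month 10 − 14 = -4, which is month 8 of year 1978 → August 1978.
Day 12 is valid in August, giving August 12, 1978.
Advancing 44 days from August 12, 1978:
August has 31 days, so 31 − 12 = 19 days remain after August 12, 1978; 44 − 19 = 25 left.
25 days into September 1978 → September 25, 1978.

September 25, 1978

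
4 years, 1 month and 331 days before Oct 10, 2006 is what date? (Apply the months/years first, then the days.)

Counting back 4 years, 1 month and 331 days from October 10, 2006: first the month/year part, then the days.
-4 years → 2002; month 10 − 1 = 9 → September 2002.
Day 10 is valid in September, giving September 10, 2002.
Now subtract 331 days from September 10, 2002.
Going back 10 days from September 10, 2002 reaches the end of the previous month; 331 − 10 = 321 left.
August 2002 has 31 days: 321 − 31 = 290 left.
July 2002 has 31 days: 290 − 31 = 259 left.
June 2002 has 30 days: 259 − 30 = 229 left.
May 2002 has 31 days: 229 − 31 = 198 left.
April 2002 has 30 days: 198 − 30 = 168 left.
March 2002 has 31 days: 168 − 31 = 137 left.
February 2002 has 28 days (2002 is not a leap year): 137 − 28 = 109 left.
January 2002 has 31 days: 109 − 31 = 78 left.
December 2001 has 31 days: 78 − 31 = 47 left.
November 2001 has 30 days: 47 − 30 = 17 left.
October 2001 has 31 days; 31 − 17 = 14 → October 14, 2001.

October 14, 2001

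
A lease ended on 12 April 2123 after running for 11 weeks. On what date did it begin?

January 25, 2123

Subtracting 11 weeks = 77 days from April 12, 2123.
Going back 12 days from April 12, 2123 reaches the end of the previous month; 77 − 12 = 65 left.
March 2123 has 31 days: 65 − 31 = 34 left.
February 2123 has 28 days (2123 is not a leap year): 34 − 28 = 6 left.
January 2123 has 31 days; 31 − 6 = 25 → January 25, 2123.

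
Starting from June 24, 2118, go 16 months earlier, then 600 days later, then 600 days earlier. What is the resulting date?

February 24, 2117

Going back 16 months from June 24, 2118:
month 6 − 16 = -10, which is month 2 of year 2117 → February 2117.
Day 24 is valid in February, giving February 24, 2117.
Counting forward 600 days from February 24, 2117:
February has 28 days, so 28 − 24 = 4 days remain after February 24, 2117; 600 − 4 = 596 left.
March 2117 has 31 days: 596 − 31 = 565 left.
April 2117 has 30 days: 565 − 30 = 535 left.
May 2117 has 31 days: 535 − 31 = 504 left.
June 2117 has 30 days: 504 − 30 = 474 left.
July 2117 has 31 days: 474 − 31 = 443 left.
August 2117 has 31 days: 443 − 31 = 412 left.
September 2117 has 30 days: 412 − 30 = 382 left.
October 2117 has 31 days: 382 − 31 = 351 left.
November 2117 has 30 days: 351 − 30 = 321 left.
December 2117 has 31 days: 321 − 31 = 290 left.
January 2118 has 31 days: 290 − 31 = 259 left.
February 2118 has 28 days (2118 is not a leap year): 259 − 28 = 231 left.
March 2118 has 31 days: 231 − 31 = 200 left.
April 2118 has 30 days: 200 − 30 = 170 left.
May 2118 has 31 days: 170 − 31 = 139 left.
June 2118 has 30 days: 139 − 30 = 109 left.
July 2118 has 31 days: 109 − 31 = 78 left.
August 2118 has 31 days: 78 − 31 = 47 left.
September 2118 has 30 days: 47 − 30 = 17 left.
17 days into October 2118 → October 17, 2118.
Subtracting 600 days from October 17, 2118:
Going back 17 days from October 17, 2118 reaches the end of the previous month; 600 − 17 = 583 left.
September 2118 has 30 days: 583 − 30 = 553 left.
August 2118 has 31 days: 553 − 31 = 522 left.
July 2118 has 31 days: 522 − 31 = 491 left.
June 2118 has 30 days: 491 − 30 = 461 left.
May 2118 has 31 days: 461 − 31 = 430 left.
April 2118 has 30 days: 430 − 30 = 400 left.
March 2118 has 31 days: 400 − 31 = 369 left.
February 2118 has 28 days (2118 is not a leap year): 369 − 28 = 341 left.
January 2118 has 31 days: 341 − 31 = 310 left.
December 2117 has 31 days: 310 − 31 = 279 left.
November 2117 has 30 days: 279 − 30 = 249 left.
October 2117 has 31 days: 249 − 31 = 218 left.
September 2117 has 30 days: 218 − 30 = 188 left.
August 2117 has 31 days: 188 − 31 = 157 left.
July 2117 has 31 days: 157 − 31 = 126 left.
June 2117 has 30 days: 126 − 30 = 96 left.
May 2117 has 31 days: 96 − 31 = 65 left.
April 2117 has 30 days: 65 − 30 = 35 left.
March 2117 has 31 days: 35 − 31 = 4 left.
February 2117 has 28 days; 28 − 4 = 24 → February 24, 2117.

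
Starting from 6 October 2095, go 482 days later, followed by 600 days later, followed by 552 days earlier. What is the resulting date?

Advancing 482 days from October 6, 2095:
October has 31 days, so 31 − 6 = 25 days remain after October 6, 2095; 482 − 25 = 457 left.
November 2095 has 30 days: 457 − 30 = 427 left.
December 2095 has 31 days: 427 − 31 = 396 left.
January 2096 has 31 days: 396 − 31 = 365 left.
February 2096 has 29 days (2096 is a leap year): 365 − 29 = 336 left.
March 2096 has 31 days: 336 − 31 = 305 left.
April 2096 has 30 days: 305 − 30 = 275 left.
May 2096 has 31 days: 275 − 31 = 244 left.
June 2096 has 30 days: 244 − 30 = 214 left.
July 2096 has 31 days: 214 − 31 = 183 left.
August 2096 has 31 days: 183 − 31 = 152 left.
September 2096 has 30 days: 152 − 30 = 122 left.
October 2096 has 31 days: 122 − 31 = 91 left.
November 2096 has 30 days: 91 − 30 = 61 left.
December 2096 has 31 days: 61 − 31 = 30 left.
30 days into January 2097 → January 30, 2097.
Adding 600 days from January 30, 2097:
January has 31 days, so 31 − 30 = 1 day remains after January 30, 2097; 600 − 1 = 599 left.
February 2097 has 28 days (2097 is not a leap year): 599 − 28 = 571 left.
March 2097 has 31 days: 571 − 31 = 540 left.
April 2097 has 30 days: 540 − 30 = 510 left.
May 2097 has 31 days: 510 − 31 = 479 left.
June 2097 has 30 days: 479 − 30 = 449 left.
July 2097 has 31 days: 449 − 31 = 418 left.
August 2097 has 31 days: 418 − 31 = 387 left.
September 2097 has 30 days: 387 − 30 = 357 left.
October 2097 has 31 days: 357 − 31 = 326 left.
November 2097 has 30 days: 326 − 30 = 296 left.
December 2097 has 31 days: 296 − 31 = 265 left.
January 2098 has 31 days: 265 − 31 = 234 left.
February 2098 has 28 days (2098 is not a leap year): 234 − 28 = 206 left.
March 2098 has 31 days: 206 − 31 = 175 left.
April 2098 has 30 days: 175 − 30 = 145 left.
May 2098 has 31 days: 145 − 31 = 114 left.
June 2098 has 30 days: 114 − 30 = 84 left.
July 2098 has 31 days: 84 − 31 = 53 left.
August 2098 has 31 days: 53 − 31 = 22 left.
22 days into September 2098 → September 22, 2098.
Subtracting 552 days from September 22, 2098:
Going back 22 days from September 22, 2098 reaches the end of the previous month; 552 − 22 = 530 left.
August 2098 has 31 days: 530 − 31 = 499 left.
July 2098 has 31 days: 499 − 31 = 468 left.
June 2098 has 30 days: 468 − 30 = 438 left.
May 2098 has 31 days: 438 − 31 = 407 left.
April 2098 has 30 days: 407 − 30 = 377 left.
March 2098 has 31 days: 377 − 31 = 346 left.
February 2098 has 28 days (2098 is not a leap year): 346 − 28 = 318 left.
January 2098 has 31 days: 318 − 31 = 287 left.
December 2097 has 31 days: 287 − 31 = 256 left.
November 2097 has 30 days: 256 − 30 = 226 left.
October 2097 has 31 days: 226 − 31 = 195 left.
September 2097 has 30 days: 195 − 30 = 165 left.
August 2097 has 31 days: 165 − 31 = 134 left.
July 2097 has 31 days: 134 − 31 = 103 left.
June 2097 has 30 days: 103 − 30 = 73 left.
May 2097 has 31 days: 73 − 31 = 42 left.
April 2097 has 30 days: 42 − 30 = 12 left.
March 2097 has 31 days; 31 − 12 = 19 → March 19, 2097.

March 19, 2097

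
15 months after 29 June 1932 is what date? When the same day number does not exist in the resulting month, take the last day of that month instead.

Adding 15 months from June 29, 1932.
month 6 + 15 = 21, which is month 9 of year 1933 → September 1933.
Day 29 is valid in September, giving September 29, 1933.

September 29, 1933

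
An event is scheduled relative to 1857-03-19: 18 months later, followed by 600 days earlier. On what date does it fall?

Adding 18 months from March 19, 1857:
month 3 + 18 = 21, which is month 9 of year 1858 → September 1858.
Day 19 is valid in September, giving September 19, 1858.
Counting back 600 days from September 19, 1858:
Going back 19 days from September 19, 1858 reaches the end of the previous month; 600 − 19 = 581 left.
August 1858 has 31 days: 581 − 31 = 550 left.
July 1858 has 31 days: 550 − 31 = 519 left.
June 1858 has 30 days: 519 − 30 = 489 left.
May 1858 has 31 days: 489 − 31 = 458 left.
April 1858 has 30 days: 458 − 30 = 428 left.
March 1858 has 31 days: 428 − 31 = 397 left.
February 1858 has 28 days (1858 is not a leap year): 397 − 28 = 369 left.
January 1858 has 31 days: 369 − 31 = 338 left.
December 1857 has 31 days: 338 − 31 = 307 left.
November 1857 has 30 days: 307 − 30 = 277 left.
October 1857 has 31 days: 277 − 31 = 246 left.
September 1857 has 30 days: 246 − 30 = 216 left.
August 1857 has 31 days: 216 − 31 = 185 left.
July 1857 has 31 days: 185 − 31 = 154 left.
June 1857 has 30 days: 154 − 30 = 124 left.
May 1857 has 31 days: 124 − 31 = 93 left.
April 1857 has 30 days: 93 − 30 = 63 left.
March 1857 has 31 days: 63 − 31 = 32 left.
February 1857 has 28 days (1857 is not a leap year): 32 − 28 = 4 left.
January 1857 has 31 days; 31 − 4 = 27 → January 27, 1857.

January 27, 1857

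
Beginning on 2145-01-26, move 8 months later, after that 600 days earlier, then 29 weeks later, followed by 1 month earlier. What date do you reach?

Counting forward 8 months from January 26, 2145:
month 1 + 8 = 9 → September 2145.
Day 26 is valid in September, giving September 26, 2145.
Subtracting 600 days from September 26, 2145:
Going back 26 days from September 26, 2145 reaches the end of the previous month; 600 − 26 = 574 left.
August 2145 has 31 days: 574 − 31 = 543 left.
July 2145 has 31 days: 543 − 31 = 512 left.
June 2145 has 30 days: 512 − 30 = 482 left.
May 2145 has 31 days: 482 − 31 = 451 left.
April 2145 has 30 days: 451 − 30 = 421 left.
March 2145 has 31 days: 421 − 31 = 390 left.
February 2145 has 28 days (2145 is not a leap year): 390 − 28 = 362 left.
January 2145 has 31 days: 362 − 31 = 331 left.
December 2144 has 31 days: 331 − 31 = 300 left.
November 2144 has 30 days: 300 − 30 = 270 left.
October 2144 has 31 days: 270 − 31 = 239 left.
September 2144 has 30 days: 239 − 30 = 209 left.
August 2144 has 31 days: 209 − 31 = 178 left.
July 2144 has 31 days: 178 − 31 = 147 left.
June 2144 has 30 days: 147 − 30 = 117 left.
May 2144 has 31 days: 117 − 31 = 86 left.
April 2144 has 30 days: 86 − 30 = 56 left.
March 2144 has 31 days: 56 − 31 = 25 left.
February 2144 has 29 days; 29 − 25 = 4 → February 4, 2144.
Advancing 29 weeks (= 203 days) from February 4, 2144:
February has 29 days, so 29 − 4 = 25 days remain after February 4, 2144; 203 − 25 = 178 left.
March 2144 has 31 days: 178 − 31 = 147 left.
April 2144 has 30 days: 147 − 30 = 117 left.
May 2144 has 31 days: 117 − 31 = 86 left.
June 2144 has 30 days: 86 − 30 = 56 left.
July 2144 has 31 days: 56 − 31 = 25 left.
25 days into August 2144 → August 25, 2144.
Subtracting 1 month from August 25, 2144:
month 8 − 1 = 7 → July 2144.
Day 25 is valid in July, giving July 25, 2144.

July 25, 2144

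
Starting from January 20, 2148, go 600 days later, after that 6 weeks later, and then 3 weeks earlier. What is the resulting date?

Counting forward 600 days from January 20, 2148:
January has 31 days, so 31 − 20 = 11 days remain after January 20, 2148; 600 − 11 = 589 left.
February 2148 has 29 days (2148 is a leap year): 589 − 29 = 560 left.
March 2148 has 31 days: 560 − 31 = 529 left.
April 2148 has 30 days: 529 − 30 = 499 left.
May 2148 has 31 days: 499 − 31 = 468 left.
June 2148 has 30 days: 468 − 30 = 438 left.
July 2148 has 31 days: 438 − 31 = 407 left.
August 2148 has 31 days: 407 − 31 = 376 left.
September 2148 has 30 days: 376 − 30 = 346 left.
October 2148 has 31 days: 346 − 31 = 315 left.
November 2148 has 30 days: 315 − 30 = 285 left.
December 2148 has 31 days: 285 − 31 = 254 left.
January 2149 has 31 days: 254 − 31 = 223 left.
February 2149 has 28 days (2149 is not a leap year): 223 − 28 = 195 left.
March 2149 has 31 days: 195 − 31 = 164 left.
April 2149 has 30 days: 164 − 30 = 134 left.
May 2149 has 31 days: 134 − 31 = 103 left.
June 2149 has 30 days: 103 − 30 = 73 left.
July 2149 has 31 days: 73 − 31 = 42 left.
August 2149 has 31 days: 42 − 31 = 11 left.
11 days into September 2149 → September 11, 2149.
Adding 6 weeks (= 42 days) from September 11, 2149:
September has 30 days, so 30 − 11 = 19 days remain after September 11, 2149; 42 − 19 = 23 left.
23 days into October 2149 → October 23, 2149.
Going back 3 weeks (= 21 days) from October 23, 2149:
23 − 21 = 2, still in October 2149.

October 2, 2149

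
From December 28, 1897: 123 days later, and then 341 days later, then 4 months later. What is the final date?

August 6, 1899

Counting forward 123 days from December 28, 1897:
December has 31 days, so 31 − 28 = 3 days remain after December 28, 1897; 123 − 3 = 120 left.
January 1898 has 31 days: 120 − 31 = 89 left.
February 1898 has 28 days (1898 is not a leap year): 89 − 28 = 61 left.
March 1898 has 31 days: 61 − 31 = 30 left.
30 days into April 1898 → April 30, 1898.
Counting forward 341 days from April 30, 1898:
April has 30 days, so 30 − 30 = 0 days remain after April 30, 1898; 341 − 0 = 341 left.
May 1898 has 31 days: 341 − 31 = 310 left.
June 1898 has 30 days: 310 − 30 = 280 left.
July 1898 has 31 days: 280 − 31 = 249 left.
August 1898 has 31 days: 249 − 31 = 218 left.
September 1898 has 30 days: 218 − 30 = 188 left.
October 1898 has 31 days: 188 − 31 = 157 left.
November 1898 has 30 days: 157 − 30 = 127 left.
December 1898 has 31 days: 127 − 31 = 96 left.
January 1899 has 31 days: 96 − 31 = 65 left.
February 1899 has 28 days (1899 is not a leap year): 65 − 28 = 37 left.
March 1899 has 31 days: 37 − 31 = 6 left.
6 days into April 1899 → April 6, 1899.
Advancing 4 months from April 6, 1899:
month 4 + 4 = 8 → August 1899.
Day 6 is valid in August, giving August 6, 1899.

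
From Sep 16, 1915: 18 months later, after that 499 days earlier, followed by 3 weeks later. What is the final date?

Adding 18 months from September 16, 1915:
month 9 + 18 = 27, which is month 3 of year 1917 → March 1917.
Day 16 is valid in March, giving March 16, 1917.
Going back 499 days from March 16, 1917:
Going back 16 days from March 16, 1917 reaches the end of the previous month; 499 − 16 = 483 left.
February 1917 has 28 days (1917 is not a leap year): 483 − 28 = 455 left.
January 1917 has 31 days: 455 − 31 = 424 left.
December 1916 has 31 days: 424 − 31 = 393 left.
November 1916 has 30 days: 393 − 30 = 363 left.
October 1916 has 31 days: 363 − 31 = 332 left.
September 1916 has 30 days: 332 − 30 = 302 left.
August 1916 has 31 days: 302 − 31 = 271 left.
July 1916 has 31 days: 271 − 31 = 240 left.
June 1916 has 30 days: 240 − 30 = 210 left.
May 1916 has 31 days: 210 − 31 = 179 left.
April 1916 has 30 days: 179 − 30 = 149 left.
March 1916 has 31 days: 149 − 31 = 118 left.
February 1916 has 29 days (1916 is a leap year): 118 − 29 = 89 left.
January 1916 has 31 days: 89 − 31 = 58 left.
December 1915 has 31 days: 58 − 31 = 27 left.
November 1915 has 30 days; 30 − 27 = 3 → November 3, 1915.
Counting forward 3 weeks (= 21 days) from November 3, 1915:
November has 30 days; 3 + 21 = 24, still in November.

November 24, 1915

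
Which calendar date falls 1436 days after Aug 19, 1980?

July 25, 1984

Advancing 1436 days from August 19, 1980.
August has 31 days, so 31 − 19 = 12 days remain after August 19, 1980; 1436 − 12 = 1424 left.
September 1980 has 30 days: 1424 − 30 = 1394 left.
October 1980 has 31 days: 1394 − 31 = 1363 left.
November 1980 has 30 days: 1363 − 30 = 1333 left.
December 1980 has 31 days: 1333 − 31 = 1302 left.
January 1981 has 31 days: 1302 − 31 = 1271 left.
February 1981 has 28 days (1981 is not a leap year): 1271 − 28 = 1243 left.
March 1981 has 31 days: 1243 − 31 = 1212 left.
April 1981 has 30 days: 1212 − 30 = 1182 left.
May 1981 has 31 days: 1182 − 31 = 1151 left.
June 1981 has 30 days: 1151 − 30 = 1121 left.
July 1981 has 31 days: 1121 − 31 = 1090 left.
August 1981 has 31 days: 1090 − 31 = 1059 left.
September 1981 has 30 days: 1059 − 30 = 1029 left.
October 1981 has 31 days: 1029 − 31 = 998 left.
November 1981 has 30 days: 998 − 30 = 968 left.
December 1981 has 31 days: 968 − 31 = 937 left.
January 1982 has 31 days: 937 − 31 = 906 left.
February 1982 has 28 days (1982 is not a leap year): 906 − 28 = 878 left.
March 1982 has 31 days: 878 − 31 = 847 left.
April 1982 has 30 days: 847 − 30 = 817 left.
May 1982 has 31 days: 817 − 31 = 786 left.
June 1982 has 30 days: 786 − 30 = 756 left.
July 1982 has 31 days: 756 − 31 = 725 left.
August 1982 has 31 days: 725 − 31 = 694 left.
September 1982 has 30 days: 694 − 30 = 664 left.
October 1982 has 31 days: 664 − 31 = 633 left.
November 1982 has 30 days: 633 − 30 = 603 left.
December 1982 has 31 days: 603 − 31 = 572 left.
January 1983 has 31 days: 572 − 31 = 541 left.
February 1983 has 28 days (1983 is not a leap year): 541 − 28 = 513 left.
March 1983 has 31 days: 513 − 31 = 482 left.
April 1983 has 30 days: 482 − 30 = 452 left.
May 1983 has 31 days: 452 − 31 = 421 left.
June 1983 has 30 days: 421 − 30 = 391 left.
July 1983 has 31 days: 391 − 31 = 360 left.
August 1983 has 31 days: 360 − 31 = 329 left.
September 1983 has 30 days: 329 − 30 = 299 left.
October 1983 has 31 days: 299 − 31 = 268 left.
November 1983 has 30 days: 268 − 30 = 238 left.
December 1983 has 31 days: 238 − 31 = 207 left.
January 1984 has 31 days: 207 − 31 = 176 left.
February 1984 has 29 days (1984 is a leap year): 176 − 29 = 147 left.
March 1984 has 31 days: 147 − 31 = 116 left.
April 1984 has 30 days: 116 − 30 = 86 left.
May 1984 has 31 days: 86 − 31 = 55 left.
June 1984 has 30 days: 55 − 30 = 25 left.
25 days into July 1984 → July 25, 1984.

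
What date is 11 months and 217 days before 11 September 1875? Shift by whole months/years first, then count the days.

March 8, 1874

Subtracting 11 months and 217 days from September 11, 1875: first the month/year part, then the days.
month 9 − 11 = -2, which is month 10 of year 1874 → October 1874.
Day 11 is valid in October, giving October 11, 1874.
Now subtract 217 days from October 11, 1874.
Going back 11 days from October 11, 1874 reaches the end of the previous month; 217 − 11 = 206 left.
September 1874 has 30 days: 206 − 30 = 176 left.
August 1874 has 31 days: 176 − 31 = 145 left.
July 1874 has 31 days: 145 − 31 = 114 left.
June 1874 has 30 days: 114 − 30 = 84 left.
May 1874 has 31 days: 84 − 31 = 53 left.
April 1874 has 30 days: 53 − 30 = 23 left.
March 1874 has 31 days; 31 − 23 = 8 → March 8, 1874.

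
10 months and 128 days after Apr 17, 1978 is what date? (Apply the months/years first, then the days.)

Advancing 10 months and 128 days from April 17, 1978: first the month/year part, then the days.
month 4 + 10 = 14, which is month 2 of year 1979 → February 1979.
Day 17 is valid in February, giving February 17, 1979.
Now add 128 days from February 17, 1979.
February has 28 days, so 28 − 17 = 11 days remain after February 17, 1979; 128 − 11 = 117 left.
March 1979 has 31 days: 117 − 31 = 86 left.
April 1979 has 30 days: 86 − 30 = 56 left.
May 1979 has 31 days: 56 − 31 = 25 left.
25 days into June 1979 → June 25, 1979.

June 25, 1979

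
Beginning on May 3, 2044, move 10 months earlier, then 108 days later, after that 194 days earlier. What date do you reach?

Counting back 10 months from May 3, 2044:
month 5 − 10 = -5, which is month 7 of year 2043 → July 2043.
Day 3 is valid in July, giving July 3, 2043.
Counting forward 108 days from July 3, 2043:
July has 31 days, so 31 − 3 = 28 days remain after July 3, 2043; 108 − 28 = 80 left.
August 2043 has 31 days: 80 − 31 = 49 left.
September 2043 has 30 days: 49 − 30 = 19 left.
19 days into October 2043 → October 19, 2043.
Counting back 194 days from October 19, 2043:
Going back 19 days from October 19, 2043 reaches the end of the previous month; 194 − 19 = 175 left.
September 2043 has 30 days: 175 − 30 = 145 left.
August 2043 has 31 days: 145 − 31 = 114 left.
July 2043 has 31 days: 114 − 31 = 83 left.
June 2043 has 30 days: 83 − 30 = 53 left.
May 2043 has 31 days: 53 − 31 = 22 left.
April 2043 has 30 days; 30 − 22 = 8 → April 8, 2043.

April 8, 2043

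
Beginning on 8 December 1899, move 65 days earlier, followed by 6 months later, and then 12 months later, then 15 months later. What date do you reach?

Subtracting 65 days from December 8, 1899:
Going back 8 days from December 8, 1899 reaches the end of the previous month; 65 − 8 = 57 left.
November 1899 has 30 days: 57 − 30 = 27 left.
October 1899 has 31 days; 31 − 27 = 4 → October 4, 1899.
Advancing 6 months from October 4, 1899:
month 10 + 6 = 16, which is month 4 of year 1900 → April 1900.
Day 4 is valid in April, giving April 4, 1900.
Counting forward 12 months from April 4, 1900:
month 4 + 12 = 16, which is month 4 of year 1901 → April 1901.
Day 4 is valid in April, giving April 4, 1901.
Adding 15 months from April 4, 1901:
month 4 + 15 = 19, which is month 7 of year 1902 → July 1902.
Day 4 is valid in July, giving July 4, 1902.

July 4, 1902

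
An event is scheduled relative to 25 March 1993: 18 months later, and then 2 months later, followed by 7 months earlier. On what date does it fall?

Advancing 18 months from March 25, 1993:
month 3 + 18 = 21, which is month 9 of year 1994 → September 1994.
Day 25 is valid in September, giving September 25, 1994.
Adding 2 months from September 25, 1994:
month 9 + 2 = 11 → November 1994.
Day 25 is valid in November, giving November 25, 1994.
Going back 7 months from November 25, 1994:
month 11 − 7 = 4 → April 1994.
Day 25 is valid in April, giving April 25, 1994.

April 25, 1994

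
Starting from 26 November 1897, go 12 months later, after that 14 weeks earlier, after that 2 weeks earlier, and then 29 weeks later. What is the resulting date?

Counting forward 12 months from November 26, 1897:
month 11 + 12 = 23, which is month 11 of year 1898 → November 1898.
Day 26 is valid in November, giving November 26, 1898.
Subtracting 14 weeks (= 98 days) from November 26, 1898:
Going back 26 days from November 26, 1898 reaches the end of the previous month; 98 − 26 = 72 left.
October 1898 has 31 days: 72 − 31 = 41 left.
September 1898 has 30 days: 41 − 30 = 11 left.
August 1898 has 31 days; 31 − 11 = 20 → August 20, 1898.
Going back 2 weeks (= 14 days) from August 20, 1898:
20 − 14 = 6, still in August 1898.
Advancing 29 weeks (= 203 days) from August 6, 1898:
August has 31 days, so 31 − 6 = 25 days remain after August 6, 1898; 203 − 25 = 178 left.
September 1898 has 30 days: 178 − 30 = 148 left.
October 1898 has 31 days: 148 − 31 = 117 left.
November 1898 has 30 days: 117 − 30 = 87 left.
December 1898 has 31 days: 87 − 31 = 56 left.
January 1899 has 31 days: 56 − 31 = 25 left.
25 days into February 1899 → February 25, 1899.

February 25, 1899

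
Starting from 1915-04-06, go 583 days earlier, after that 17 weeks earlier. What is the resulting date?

Subtracting 583 days from April 6, 1915:
Going back 6 days from April 6, 1915 reaches the end of the previous month; 583 − 6 = 577 left.
March 1915 has 31 days: 577 − 31 = 546 left.
February 1915 has 28 days (1915 is not a leap year): 546 − 28 = 518 left.
January 1915 has 31 days: 518 − 31 = 487 left.
December 1914 has 31 days: 487 − 31 = 456 left.
November 1914 has 30 days: 456 − 30 = 426 left.
October 1914 has 31 days: 426 − 31 = 395 left.
September 1914 has 30 days: 395 − 30 = 365 left.
August 1914 has 31 days: 365 − 31 = 334 left.
July 1914 has 31 days: 334 − 31 = 303 left.
June 1914 has 30 days: 303 − 30 = 273 left.
May 1914 has 31 days: 273 − 31 = 242 left.
April 1914 has 30 days: 242 − 30 = 212 left.
March 1914 has 31 days: 212 − 31 = 181 left.
February 1914 has 28 days (1914 is not a leap year): 181 − 28 = 153 left.
January 1914 has 31 days: 153 − 31 = 122 left.
December 1913 has 31 days: 122 − 31 = 91 left.
November 1913 has 30 days: 91 − 30 = 61 left.
October 1913 has 31 days: 61 − 31 = 30 left.
September 1913 has 30 days: 30 − 30 = 0 left.
August 1913 has 31 days; 31 − 0 = 31 → August 31, 1913.
Subtracting 17 weeks (= 119 days) from August 31, 1913:
Going back 31 days from August 31, 1913 reaches the end of the previous month; 119 − 31 = 88 left.
July 1913 has 31 days: 88 − 31 = 57 left.
June 1913 has 30 days: 57 − 30 = 27 left.
May 1913 has 31 days; 31 − 27 = 4 → May 4, 1913.

May 4, 1913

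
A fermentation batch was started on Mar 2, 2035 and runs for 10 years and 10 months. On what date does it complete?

Advancing 10 years and 10 months from March 2, 2035.
+10 years → 2045; month 3 + 10 = 13, which is month 1 of year 2046 → January 2046.
Day 2 is valid in January, giving January 2, 2046.

January 2, 2046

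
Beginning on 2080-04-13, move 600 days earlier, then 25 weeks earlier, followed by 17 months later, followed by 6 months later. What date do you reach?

Going back 600 days from April 13, 2080:
Going back 13 days from April 13, 2080 reaches the end of the previous month; 600 − 13 = 587 left.
March 2080 has 31 days: 587 − 31 = 556 left.
February 2080 has 29 days (2080 is a leap year): 556 − 29 = 527 left.
January 2080 has 31 days: 527 − 31 = 496 left.
December 2079 has 31 days: 496 − 31 = 465 left.
November 2079 has 30 days: 465 − 30 = 435 left.
October 2079 has 31 days: 435 − 31 = 404 left.
September 2079 has 30 days: 404 − 30 = 374 left.
August 2079 has 31 days: 374 − 31 = 343 left.
July 2079 has 31 days: 343 − 31 = 312 left.
June 2079 has 30 days: 312 − 30 = 282 left.
May 2079 has 31 days: 282 − 31 = 251 left.
April 2079 has 30 days: 251 − 30 = 221 left.
March 2079 has 31 days: 221 − 31 = 190 left.
February 2079 has 28 days (2079 is not a leap year): 190 − 28 = 162 left.
January 2079 has 31 days: 162 − 31 = 131 left.
December 2078 has 31 days: 131 − 31 = 100 left.
November 2078 has 30 days: 100 − 30 = 70 left.
October 2078 has 31 days: 70 − 31 = 39 left.
September 2078 has 30 days: 39 − 30 = 9 left.
August 2078 has 31 days; 31 − 9 = 22 → August 22, 2078.
Subtracting 25 weeks (= 175 days) from August 22, 2078:
Going back 22 days from August 22, 2078 reaches the end of the previous month; 175 − 22 = 153 left.
July 2078 has 31 days: 153 − 31 = 122 left.
June 2078 has 30 days: 122 − 30 = 92 left.
May 2078 has 31 days: 92 − 31 = 61 left.
April 2078 has 30 days: 61 − 30 = 31 left.
March 2078 has 31 days: 31 − 31 = 0 left.
February 2078 has 28 days; 28 − 0 = 28 → February 28, 2078.
Advancing 17 months from February 28, 2078:
month 2 + 17 = 19, which is month 7 of year 2079 → July 2079.
Day 28 is valid in July, giving July 28, 2079.
Counting forward 6 months from July 28, 2079:
month 7 + 6 = 13, which is month 1 of year 2080 → January 2080.
Day 28 is valid in January, giving January 28, 2080.

January 28, 2080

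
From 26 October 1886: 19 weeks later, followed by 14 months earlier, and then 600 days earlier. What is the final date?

Adding 19 weeks (= 133 days) from October 26, 1886:
October has 31 days, so 31 − 26 = 5 days remain after October 26, 1886; 133 − 5 = 128 left.
November 1886 has 30 days: 128 − 30 = 98 left.
December 1886 has 31 days: 98 − 31 = 67 left.
January 1887 has 31 days: 67 − 31 = 36 left.
February 1887 has 28 days (1887 is not a leap year): 36 − 28 = 8 left.
8 days into March 1887 → March 8, 1887.
Subtracting 14 months from March 8, 1887:
month 3 − 14 = -11, which is month 1 of year 1886 → January 1886.
Day 8 is valid in January, giving January 8, 1886.
Subtracting 600 days from January 8, 1886:
Going back 8 days from January 8, 1886 reaches the end of the previous month; 600 − 8 = 592 left.
December 1885 has 31 days: 592 − 31 = 561 left.
November 1885 has 30 days: 561 − 30 = 531 left.
October 1885 has 31 days: 531 − 31 = 500 left.
September 1885 has 30 days: 500 − 30 = 470 left.
August 1885 has 31 days: 470 − 31 = 439 left.
July 1885 has 31 days: 439 − 31 = 408 left.
June 1885 has 30 days: 408 − 30 = 378 left.
May 1885 has 31 days: 378 − 31 = 347 left.
April 1885 has 30 days: 347 − 30 = 317 left.
March 1885 has 31 days: 317 − 31 = 286 left.
February 1885 has 28 days (1885 is not a leap year): 286 − 28 = 258 left.
January 1885 has 31 days: 258 − 31 = 227 left.
December 1884 has 31 days: 227 − 31 = 196 left.
November 1884 has 30 days: 196 − 30 = 166 left.
October 1884 has 31 days: 166 − 31 = 135 left.
September 1884 has 30 days: 135 − 30 = 105 left.
August 1884 has 31 days: 105 − 31 = 74 left.
July 1884 has 31 days: 74 − 31 = 43 left.
June 1884 has 30 days: 43 − 30 = 13 left.
May 1884 has 31 days; 31 − 13 = 18 → May 18, 1884.

May 18, 1884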